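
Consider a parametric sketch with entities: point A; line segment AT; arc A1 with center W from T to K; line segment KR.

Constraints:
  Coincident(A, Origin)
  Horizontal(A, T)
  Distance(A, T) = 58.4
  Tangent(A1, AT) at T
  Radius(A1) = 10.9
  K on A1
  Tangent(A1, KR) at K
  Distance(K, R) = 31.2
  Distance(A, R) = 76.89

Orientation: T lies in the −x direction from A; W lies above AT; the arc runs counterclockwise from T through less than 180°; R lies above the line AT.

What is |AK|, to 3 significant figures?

51.3

Checks: |WT| = 10.90 ✓; |WK| = 10.90 ✓; ∠(WK, KR) = 90.00° ✓; |KR| = 31.20 ✓; |AR| = 76.89 ✓.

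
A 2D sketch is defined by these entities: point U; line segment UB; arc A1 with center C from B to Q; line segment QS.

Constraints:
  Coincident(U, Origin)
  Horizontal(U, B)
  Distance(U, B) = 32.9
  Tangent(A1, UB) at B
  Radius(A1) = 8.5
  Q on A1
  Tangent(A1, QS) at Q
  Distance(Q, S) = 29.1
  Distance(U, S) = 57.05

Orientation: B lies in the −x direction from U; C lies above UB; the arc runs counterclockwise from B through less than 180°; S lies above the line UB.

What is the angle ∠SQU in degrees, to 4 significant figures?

154.3°

U is at the origin; UB is horizontal with |UB| = 32.9 and B on the −x side, so B = (-32.90, 0.000). The tangent condition forces CB to be normal to UB, so C = B + (0, 8.5) = (-32.90, 8.500). Since CQ ⟂ QS (tangency), |CS| = √(8.5² + 29.1²) = 30.32 regardless of where Q sits on A1. So S lies on both circle(U, 57.05) and circle(C, 30.32); the above-UB intersection is S = (-43.51, 36.90). Q is the foot of the tangent from S: Q = (-26.09, 13.59).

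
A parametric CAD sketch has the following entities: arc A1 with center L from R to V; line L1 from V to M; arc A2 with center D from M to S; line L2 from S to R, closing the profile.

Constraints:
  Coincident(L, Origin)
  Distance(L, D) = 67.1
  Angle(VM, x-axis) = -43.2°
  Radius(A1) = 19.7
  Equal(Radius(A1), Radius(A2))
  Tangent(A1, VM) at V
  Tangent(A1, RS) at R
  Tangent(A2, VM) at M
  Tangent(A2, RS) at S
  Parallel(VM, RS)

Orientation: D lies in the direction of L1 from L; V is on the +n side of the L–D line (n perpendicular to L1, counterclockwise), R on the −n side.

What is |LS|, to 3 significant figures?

69.9

The slot axis is L1's direction at -43.2°, so u = (cos -43.2°, sin -43.2°) = (0.729, -0.685) and n = (−sin -43.2°, cos -43.2°) = (0.685, 0.729). L is at the origin and D lies 67.1 along u from L, so D = 67.1·u = (48.9, -45.9). Tangency of A1 to both parallel lines with radius 19.7 puts V and R at L ± 19.7·n: V = (13.5, 14.4), R = (-13.5, -14.4). Equal radii place M and S the same way about D: M = D + 19.7·n = (62.4, -31.6), S = D − 19.7·n = (35.4, -60.3). Then |LS| = |S − L| = 69.9.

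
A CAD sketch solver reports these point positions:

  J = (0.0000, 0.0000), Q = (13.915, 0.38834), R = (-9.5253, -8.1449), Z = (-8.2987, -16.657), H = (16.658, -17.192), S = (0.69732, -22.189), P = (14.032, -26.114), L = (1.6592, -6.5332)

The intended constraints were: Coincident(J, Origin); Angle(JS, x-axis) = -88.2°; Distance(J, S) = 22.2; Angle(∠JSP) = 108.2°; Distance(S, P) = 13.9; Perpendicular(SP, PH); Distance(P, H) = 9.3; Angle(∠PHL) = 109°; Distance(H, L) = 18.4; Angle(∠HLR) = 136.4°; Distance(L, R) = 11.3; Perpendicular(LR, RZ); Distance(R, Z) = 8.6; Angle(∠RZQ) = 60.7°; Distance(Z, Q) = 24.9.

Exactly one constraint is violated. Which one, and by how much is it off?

Distance(Z, Q) = 24.9 — off by 3.10.

J = (0.00, 0.00) ✓; JS at -88.20° ✓; |JS| = 22.20 ✓; ∠JSP = 108.2° ✓; |SP| = 13.90 ✓; ∠(SP, PH) = 90.00° ✓; |PH| = 9.300 ✓; ∠PHL = 109.0° ✓; |HL| = 18.40 ✓; ∠HLR = 136.4° ✓; |LR| = 11.30 ✓; ∠(LR, RZ) = 90.00° ✓; |RZ| = 8.600 ✓; ∠RZQ = 60.70° ✓; |ZQ| = 28.00 ✗.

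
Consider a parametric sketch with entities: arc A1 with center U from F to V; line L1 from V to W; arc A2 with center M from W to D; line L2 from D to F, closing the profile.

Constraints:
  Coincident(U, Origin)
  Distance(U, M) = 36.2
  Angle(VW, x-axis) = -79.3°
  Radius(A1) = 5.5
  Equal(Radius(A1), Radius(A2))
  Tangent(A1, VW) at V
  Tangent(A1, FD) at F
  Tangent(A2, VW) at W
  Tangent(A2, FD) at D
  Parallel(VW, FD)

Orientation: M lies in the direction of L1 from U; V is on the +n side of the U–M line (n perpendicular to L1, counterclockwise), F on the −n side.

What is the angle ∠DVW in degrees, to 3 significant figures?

16.9°

Tangency of A1 to both parallel lines with radius 5.5 puts V and F at U ± 5.5·n: V = (5.40, 1.02), F = (-5.40, -1.02). Equal radii place W and D the same way about M: W = M + 5.5·n = (12.1, -34.5), D = M − 5.5·n = (1.32, -36.6). Then cos ∠DVW = VD·VW / (|VD||VW|), giving 16.9°.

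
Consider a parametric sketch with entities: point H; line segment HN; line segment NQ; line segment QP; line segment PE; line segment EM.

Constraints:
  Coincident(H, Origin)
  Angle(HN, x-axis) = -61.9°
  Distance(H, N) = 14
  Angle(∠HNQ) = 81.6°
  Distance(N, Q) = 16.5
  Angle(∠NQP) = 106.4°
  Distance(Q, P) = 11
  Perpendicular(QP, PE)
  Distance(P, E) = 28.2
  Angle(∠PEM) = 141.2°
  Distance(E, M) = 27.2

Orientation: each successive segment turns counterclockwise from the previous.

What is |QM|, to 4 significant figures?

49.77

H is at the origin; HN runs at -61.9° with length 14.0, so N = (6.594, -12.35). ∠HNQ = 81.6° gives NQ at 36.50° from the x-axis; with |NQ| = 16.5, Q = (19.86, -2.535). ∠NQP = 106.4° gives QP at 110.1° from the x-axis; with |QP| = 11.0, P = (16.08, 7.795). QP is perpendicular to PE, so PE runs at -159.9°; with |PE| = 28.2, E = (-10.40, -1.896). ∠PEM = 141.2° gives EM at -121.1° from the x-axis; with |EM| = 27.2, M = (-24.45, -25.19). Then |QM| = |M − Q| = 49.77.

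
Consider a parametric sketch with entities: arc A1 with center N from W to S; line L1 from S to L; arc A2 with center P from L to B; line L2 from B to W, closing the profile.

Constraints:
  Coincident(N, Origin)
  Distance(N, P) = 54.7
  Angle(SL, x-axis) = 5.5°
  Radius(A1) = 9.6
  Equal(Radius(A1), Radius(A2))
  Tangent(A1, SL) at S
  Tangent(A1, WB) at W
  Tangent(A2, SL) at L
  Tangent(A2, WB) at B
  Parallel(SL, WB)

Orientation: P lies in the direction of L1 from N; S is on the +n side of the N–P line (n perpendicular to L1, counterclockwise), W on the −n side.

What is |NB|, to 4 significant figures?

55.54

The slot axis is L1's direction at 5.5°, so u = (cos 5.5°, sin 5.5°) = (0.9954, 0.09585) and n = (−sin 5.5°, cos 5.5°) = (-0.09585, 0.9954). N is at the origin and P lies 54.7 along u from N, so P = 54.7·u = (54.45, 5.243). Tangency of A1 to both parallel lines with radius 9.6 puts S and W at N ± 9.6·n: S = (-0.9201, 9.556), W = (0.9201, -9.556). Equal radii place L and B the same way about P: L = P + 9.6·n = (53.53, 14.80), B = P − 9.6·n = (55.37, -4.313). Then |NB| = |B − N| = 55.54.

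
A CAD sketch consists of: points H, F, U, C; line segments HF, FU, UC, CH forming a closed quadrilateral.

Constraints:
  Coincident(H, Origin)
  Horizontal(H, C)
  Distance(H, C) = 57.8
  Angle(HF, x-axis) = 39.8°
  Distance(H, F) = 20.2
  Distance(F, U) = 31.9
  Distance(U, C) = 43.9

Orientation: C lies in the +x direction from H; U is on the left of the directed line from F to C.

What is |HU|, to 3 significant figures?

51.9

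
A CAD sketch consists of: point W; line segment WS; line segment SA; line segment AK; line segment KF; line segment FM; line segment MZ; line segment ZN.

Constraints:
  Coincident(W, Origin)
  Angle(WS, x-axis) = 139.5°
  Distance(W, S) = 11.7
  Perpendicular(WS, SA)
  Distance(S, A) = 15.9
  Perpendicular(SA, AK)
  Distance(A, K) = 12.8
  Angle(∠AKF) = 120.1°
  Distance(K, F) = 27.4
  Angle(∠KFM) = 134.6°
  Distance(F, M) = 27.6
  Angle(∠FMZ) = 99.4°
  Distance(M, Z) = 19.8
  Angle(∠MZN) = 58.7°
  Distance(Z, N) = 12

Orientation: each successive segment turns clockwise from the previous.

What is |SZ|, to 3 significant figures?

32.4

W is at the origin; WS runs at 139.5° with length 11.7, so S = (-8.90, 7.60). The perpendicularity gives SA at right angles to WS, so SA runs at 49.5°; with |SA| = 15.9, A = (1.43, 19.7). SA is perpendicular to AK, so AK runs at -40.5°; with |AK| = 12.8, K = (11.2, 11.4). ∠AKF = 120.1° gives KF at -100° from the x-axis; with |KF| = 27.4, F = (6.22, -15.6). ∠KFM = 134.6° gives FM at -146° from the x-axis; with |FM| = 27.6, M = (-16.6, -31.1). ∠FMZ = 99.4° gives MZ at 134° from the x-axis; with |MZ| = 19.8, Z = (-30.3, -16.7). Then |SZ| = |Z − S| = 32.4.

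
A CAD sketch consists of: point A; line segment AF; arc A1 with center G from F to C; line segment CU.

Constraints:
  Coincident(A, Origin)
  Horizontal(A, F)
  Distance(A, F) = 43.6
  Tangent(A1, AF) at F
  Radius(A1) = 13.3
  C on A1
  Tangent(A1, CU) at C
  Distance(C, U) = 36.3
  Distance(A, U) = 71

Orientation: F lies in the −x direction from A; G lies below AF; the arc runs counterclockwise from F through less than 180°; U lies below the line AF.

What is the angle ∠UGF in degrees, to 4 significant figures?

172.3°

Checks: A = (0.00, 0.00) ✓; |GC| = 13.30 ✓; ∠(GC, CU) = 90.00° ✓; |CU| = 36.30 ✓; |AU| = 71.00 ✓.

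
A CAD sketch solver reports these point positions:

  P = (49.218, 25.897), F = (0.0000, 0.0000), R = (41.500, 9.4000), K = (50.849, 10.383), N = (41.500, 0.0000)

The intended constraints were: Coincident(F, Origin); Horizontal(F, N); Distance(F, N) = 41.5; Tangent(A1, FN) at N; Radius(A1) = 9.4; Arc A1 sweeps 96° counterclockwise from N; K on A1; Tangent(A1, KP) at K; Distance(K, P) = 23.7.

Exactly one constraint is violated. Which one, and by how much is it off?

Distance(K, P) = 23.7 — off by 8.10.

F = (0.00, 0.00) ✓; F.y = 0.00, N.y = 0.00 ✓; |FN| = 41.50 ✓; ∠(RN, NF) = 90.00° ✓; |RN| = 9.400 ✓; bearing(R→K) − bearing(R→N) = 96.00° ✓; |RK| = 9.401 ✓; ∠(RK, KP) = 90.00° ✓; |KP| = 15.60 ✗.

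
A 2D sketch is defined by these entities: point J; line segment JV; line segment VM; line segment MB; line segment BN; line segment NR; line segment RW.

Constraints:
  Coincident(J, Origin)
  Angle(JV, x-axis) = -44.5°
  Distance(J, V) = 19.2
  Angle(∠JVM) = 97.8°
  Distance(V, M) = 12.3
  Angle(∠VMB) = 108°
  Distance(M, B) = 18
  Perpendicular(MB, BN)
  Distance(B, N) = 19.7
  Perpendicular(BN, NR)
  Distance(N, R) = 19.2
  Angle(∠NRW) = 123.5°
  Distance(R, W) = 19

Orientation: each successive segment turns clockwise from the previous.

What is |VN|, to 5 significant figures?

23.223

∠VMB = 108.0° gives MB at 161.30° from the x-axis; with |MB| = 18.0, B = (-10.706, -17.548). MB ⟂ BN, so BN runs at 71.300°; with |BN| = 19.7, N = (-4.3901, 1.1118). Then |VN| = |N − V| = 23.223.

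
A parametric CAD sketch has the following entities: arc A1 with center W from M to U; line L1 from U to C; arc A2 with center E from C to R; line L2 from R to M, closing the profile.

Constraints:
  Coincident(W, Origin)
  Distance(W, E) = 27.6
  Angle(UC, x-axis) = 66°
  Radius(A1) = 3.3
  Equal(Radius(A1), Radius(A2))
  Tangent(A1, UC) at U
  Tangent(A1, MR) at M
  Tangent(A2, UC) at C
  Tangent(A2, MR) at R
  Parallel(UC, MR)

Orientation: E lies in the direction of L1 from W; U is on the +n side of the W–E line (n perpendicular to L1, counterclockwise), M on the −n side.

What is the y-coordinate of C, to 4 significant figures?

26.56

Tangency of A1 to both parallel lines with radius 3.3 puts U and M at W ± 3.3·n: U = (-3.015, 1.342), M = (3.015, -1.342). Equal radii place C and R the same way about E: C = E + 3.3·n = (8.211, 26.56), R = E − 3.3·n = (14.24, 23.87). So C.y = 26.56.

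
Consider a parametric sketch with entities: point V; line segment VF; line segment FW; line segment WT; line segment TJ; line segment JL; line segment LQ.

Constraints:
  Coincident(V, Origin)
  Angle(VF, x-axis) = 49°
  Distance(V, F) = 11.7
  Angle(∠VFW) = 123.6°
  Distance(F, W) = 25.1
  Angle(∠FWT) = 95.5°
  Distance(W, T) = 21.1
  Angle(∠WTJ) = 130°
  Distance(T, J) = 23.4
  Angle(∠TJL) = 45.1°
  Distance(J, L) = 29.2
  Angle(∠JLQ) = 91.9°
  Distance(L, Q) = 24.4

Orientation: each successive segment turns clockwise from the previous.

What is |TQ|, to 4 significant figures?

15.59

V is at the origin; VF runs at 49.0° with length 11.7, so F = (7.676, 8.830). ∠VFW = 123.6° gives FW at -7.400° from the x-axis; with |FW| = 25.1, W = (32.57, 5.597). ∠FWT = 95.5° gives WT at -91.90° from the x-axis; with |WT| = 21.1, T = (31.87, -15.49). ∠WTJ = 130.0° gives TJ at -141.9° from the x-axis; with |TJ| = 23.4, J = (13.45, -29.93). ∠TJL = 45.1° gives JL at 83.20° from the x-axis; with |JL| = 29.2, L = (16.91, -0.9351). ∠JLQ = 91.9° gives LQ at -4.900° from the x-axis; with |LQ| = 24.4, Q = (41.22, -3.019). Then |TQ| = |Q − T| = 15.59.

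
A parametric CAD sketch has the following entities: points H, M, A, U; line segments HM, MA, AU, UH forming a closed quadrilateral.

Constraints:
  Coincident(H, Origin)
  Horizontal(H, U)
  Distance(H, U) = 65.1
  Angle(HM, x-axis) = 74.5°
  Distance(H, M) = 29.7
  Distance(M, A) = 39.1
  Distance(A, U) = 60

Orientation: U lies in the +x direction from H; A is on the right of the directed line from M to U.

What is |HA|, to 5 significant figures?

12.042

H is at the origin; HU is horizontal with |HU| = 65.1 and U in +x, so U = (65.1, 0). HM runs at 74.5° with |HM| = 29.7, so M = (7.9370, 28.620). A is determined by |MA| = 39.1 and |AU| = 60.0 together: it lies at the intersection of circle(M, 39.1) and circle(U, 60.0). With |MU| = 63.927, the foot of the radical line on MU is 15.764 from M and the perpendicular offset is √(39.1² − 15.764²) = 35.781. Taking the right-of-MU solution: A = (6.0140, -10.433).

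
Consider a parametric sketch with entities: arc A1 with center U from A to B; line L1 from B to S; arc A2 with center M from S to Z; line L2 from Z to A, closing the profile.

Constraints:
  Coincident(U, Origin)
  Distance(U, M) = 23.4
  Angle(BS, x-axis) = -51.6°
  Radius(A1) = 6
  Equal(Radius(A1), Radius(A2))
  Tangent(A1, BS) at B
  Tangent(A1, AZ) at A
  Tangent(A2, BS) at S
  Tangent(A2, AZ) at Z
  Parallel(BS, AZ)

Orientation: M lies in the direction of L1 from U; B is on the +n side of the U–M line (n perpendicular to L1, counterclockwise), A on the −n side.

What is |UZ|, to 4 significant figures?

24.16

The slot axis is L1's direction at -51.6°, so u = (cos -51.6°, sin -51.6°) = (0.6211, -0.7837) and n = (−sin -51.6°, cos -51.6°) = (0.7837, 0.6211). U is at the origin and M lies 23.4 along u from U, so M = 23.4·u = (14.53, -18.34). Tangency of A1 to both parallel lines with radius 6.0 puts B and A at U ± 6.0·n: B = (4.702, 3.727), A = (-4.702, -3.727). Equal radii place S and Z the same way about M: S = M + 6.0·n = (19.24, -14.61), Z = M − 6.0·n = (9.833, -22.07). Then |UZ| = |Z − U| = 24.16.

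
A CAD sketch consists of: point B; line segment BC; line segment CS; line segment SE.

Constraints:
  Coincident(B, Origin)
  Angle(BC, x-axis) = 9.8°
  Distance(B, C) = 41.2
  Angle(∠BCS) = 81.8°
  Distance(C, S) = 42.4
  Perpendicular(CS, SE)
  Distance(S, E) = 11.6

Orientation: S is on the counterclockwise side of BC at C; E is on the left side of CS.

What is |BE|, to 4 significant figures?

46.75

B is at the origin; BC runs at 9.8° with length 41.2, so C = 41.2·(cos 9.8°, sin 9.8°) = (40.60, 7.013). ∠BCS = 81.8°, so CS runs at 9.8° + (180° − 81.8°) = 108.0° from the x-axis; with |CS| = 42.4, S = C + 42.4·(cos 108.0°, sin 108.0°) = (27.50, 47.34). The perpendicularity gives SE at right angles to CS; with |SE| = 11.6 on the left of CS, E = S + 11.6·(-0.9511, -0.3090) = (16.46, 43.75). Then |BE| = |E − B| = 46.75.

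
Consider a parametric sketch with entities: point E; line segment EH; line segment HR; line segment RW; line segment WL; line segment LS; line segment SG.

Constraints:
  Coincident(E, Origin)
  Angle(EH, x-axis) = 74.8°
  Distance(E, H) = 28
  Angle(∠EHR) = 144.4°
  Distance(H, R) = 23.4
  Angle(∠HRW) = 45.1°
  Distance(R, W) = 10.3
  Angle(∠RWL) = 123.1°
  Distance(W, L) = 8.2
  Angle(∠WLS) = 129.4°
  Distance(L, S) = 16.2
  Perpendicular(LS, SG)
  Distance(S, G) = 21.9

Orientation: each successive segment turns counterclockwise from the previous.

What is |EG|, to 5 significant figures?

55.383

E is at the origin; EH runs at 74.8° with length 28.0, so H = (7.3413, 27.020). ∠EHR = 144.4° gives HR at 110.40° from the x-axis; with |HR| = 23.4, R = (-0.81529, 48.953). ∠HRW = 45.1° gives RW at -114.70° from the x-axis; with |RW| = 10.3, W = (-5.1193, 39.595). ∠RWL = 123.1° gives WL at -57.800° from the x-axis; with |WL| = 8.2, L = (-0.74973, 32.656). ∠WLS = 129.4° gives LS at -7.2000° from the x-axis; with |LS| = 16.2, S = (15.323, 30.626). LS ⟂ SG, so SG runs at 82.800°; with |SG| = 21.9, G = (18.067, 52.353). Then |EG| = |G − E| = 55.383.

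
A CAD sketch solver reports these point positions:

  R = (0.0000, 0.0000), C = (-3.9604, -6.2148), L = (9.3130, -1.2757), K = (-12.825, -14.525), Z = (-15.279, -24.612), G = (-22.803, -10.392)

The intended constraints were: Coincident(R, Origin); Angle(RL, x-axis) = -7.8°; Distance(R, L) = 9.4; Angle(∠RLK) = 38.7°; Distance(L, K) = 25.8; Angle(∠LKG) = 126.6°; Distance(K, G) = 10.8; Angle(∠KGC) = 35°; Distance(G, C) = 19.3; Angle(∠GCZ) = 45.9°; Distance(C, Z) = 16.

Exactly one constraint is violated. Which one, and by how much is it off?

Distance(C, Z) = 16 — off by 5.60.

R = (0.00, 0.00) ✓; RL at -7.800° ✓; |RL| = 9.400 ✓; ∠RLK = 38.70° ✓; |LK| = 25.80 ✓; ∠LKG = 126.6° ✓; |KG| = 10.80 ✓; ∠KGC = 35.00° ✓; |GC| = 19.30 ✓; ∠GCZ = 45.90° ✓; |CZ| = 21.60 ✗.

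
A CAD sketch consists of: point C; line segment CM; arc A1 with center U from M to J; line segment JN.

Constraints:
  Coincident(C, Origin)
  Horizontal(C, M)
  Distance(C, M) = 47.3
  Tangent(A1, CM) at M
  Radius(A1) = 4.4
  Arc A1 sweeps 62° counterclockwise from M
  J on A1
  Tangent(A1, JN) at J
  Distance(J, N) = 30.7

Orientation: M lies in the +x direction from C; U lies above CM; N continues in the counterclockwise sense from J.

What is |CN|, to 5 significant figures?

71.902

C is at the origin; CM is horizontal with |CM| = 47.3 and M on the +x side, so M = (47.300, 0.0000). The tangent condition forces UM to be normal to CM, so U = M + (0, 4.4) = (47.300, 4.4000). On A1, M sits at bearing -90° from U; a 62° counterclockwise sweep puts J at bearing -28°, so J = U + 4.4·(cos -28°, sin -28°) = (51.185, 2.3343). Since A1 is tangent to JN there, UJ ⟂ JN, so JN runs along (−sin -28°, cos -28°); with |JN| = 30.7, N = (65.598, 29.441). Then |CN| = |N − C| = 71.902.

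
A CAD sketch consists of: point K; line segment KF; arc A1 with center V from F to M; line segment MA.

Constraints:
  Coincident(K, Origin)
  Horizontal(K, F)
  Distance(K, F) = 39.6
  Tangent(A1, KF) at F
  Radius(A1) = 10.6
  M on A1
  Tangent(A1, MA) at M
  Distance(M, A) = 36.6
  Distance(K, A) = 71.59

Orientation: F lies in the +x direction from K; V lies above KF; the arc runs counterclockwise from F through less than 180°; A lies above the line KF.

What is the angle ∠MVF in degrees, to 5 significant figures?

81.506°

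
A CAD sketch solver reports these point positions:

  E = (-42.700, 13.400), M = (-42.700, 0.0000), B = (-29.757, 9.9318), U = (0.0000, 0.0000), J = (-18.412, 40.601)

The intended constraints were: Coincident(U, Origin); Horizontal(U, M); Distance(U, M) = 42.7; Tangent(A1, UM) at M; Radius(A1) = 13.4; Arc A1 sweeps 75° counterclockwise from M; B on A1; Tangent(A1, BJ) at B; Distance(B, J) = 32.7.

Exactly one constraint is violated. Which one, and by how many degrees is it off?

Tangent(A1, BJ) at B — off by 5.30°.

U = (0.00, 0.00) ✓; U.y = 0.00, M.y = 0.00 ✓; |UM| = 42.70 ✓; ∠(EM, MU) = 90.00° ✓; |EM| = 13.40 ✓; bearing(E→B) − bearing(E→M) = 75.00° ✓; |EB| = 13.40 ✓; ∠(EB, BJ) = 95.30° ✗; |BJ| = 32.70 ✓.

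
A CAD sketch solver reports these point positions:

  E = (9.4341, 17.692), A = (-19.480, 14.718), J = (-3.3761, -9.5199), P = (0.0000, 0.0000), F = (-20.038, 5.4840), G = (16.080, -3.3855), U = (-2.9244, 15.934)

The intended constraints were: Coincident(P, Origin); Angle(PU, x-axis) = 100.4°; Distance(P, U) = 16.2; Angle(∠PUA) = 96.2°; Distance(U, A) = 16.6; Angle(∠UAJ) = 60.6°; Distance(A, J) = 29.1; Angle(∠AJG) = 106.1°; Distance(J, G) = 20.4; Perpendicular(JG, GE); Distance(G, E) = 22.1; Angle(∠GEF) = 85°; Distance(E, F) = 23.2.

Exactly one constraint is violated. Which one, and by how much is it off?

Distance(E, F) = 23.2 — off by 8.70.

P = (0.00, 0.00) ✓; PU at 100.4° ✓; |PU| = 16.20 ✓; ∠PUA = 96.20° ✓; |UA| = 16.60 ✓; ∠UAJ = 60.60° ✓; |AJ| = 29.10 ✓; ∠AJG = 106.1° ✓; |JG| = 20.40 ✓; ∠(JG, GE) = 90.00° ✓; |GE| = 22.10 ✓; ∠GEF = 85.00° ✓; |EF| = 31.90 ✗.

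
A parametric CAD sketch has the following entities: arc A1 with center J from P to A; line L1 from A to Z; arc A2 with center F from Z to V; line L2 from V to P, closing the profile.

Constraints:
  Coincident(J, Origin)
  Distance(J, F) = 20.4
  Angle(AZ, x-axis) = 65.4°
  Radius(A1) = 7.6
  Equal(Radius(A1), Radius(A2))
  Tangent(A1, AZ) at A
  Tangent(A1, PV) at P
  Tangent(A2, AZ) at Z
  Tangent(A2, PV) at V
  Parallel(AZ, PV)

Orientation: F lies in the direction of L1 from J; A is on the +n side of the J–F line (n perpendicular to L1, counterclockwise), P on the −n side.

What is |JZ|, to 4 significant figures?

21.77

Tangency of A1 to both parallel lines with radius 7.6 puts A and P at J ± 7.6·n: A = (-6.910, 3.164), P = (6.910, -3.164). Equal radii place Z and V the same way about F: Z = F + 7.6·n = (1.582, 21.71), V = F − 7.6·n = (15.40, 15.38). Then |JZ| = |Z − J| = 21.77.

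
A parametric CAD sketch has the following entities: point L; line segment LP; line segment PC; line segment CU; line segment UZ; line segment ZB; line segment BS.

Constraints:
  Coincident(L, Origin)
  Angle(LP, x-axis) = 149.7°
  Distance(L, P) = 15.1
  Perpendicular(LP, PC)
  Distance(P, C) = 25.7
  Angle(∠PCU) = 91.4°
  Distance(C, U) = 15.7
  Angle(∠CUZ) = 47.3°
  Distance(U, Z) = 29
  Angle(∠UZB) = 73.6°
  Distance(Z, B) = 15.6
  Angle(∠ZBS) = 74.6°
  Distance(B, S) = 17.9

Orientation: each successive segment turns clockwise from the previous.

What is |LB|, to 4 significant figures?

32.07

L is at the origin; LP runs at 149.7° with length 15.1, so P = (-13.04, 7.618). The perpendicularity gives PC at right angles to LP, so PC runs at 59.70°; with |PC| = 25.7, C = (-0.07091, 29.81). ∠PCU = 91.4° gives CU at -28.90° from the x-axis; with |CU| = 15.7, U = (13.67, 22.22). ∠CUZ = 47.3° gives UZ at -161.6° from the x-axis; with |UZ| = 29.0, Z = (-13.84, 13.07). ∠UZB = 73.6° gives ZB at 92.00° from the x-axis; with |ZB| = 15.6, B = (-14.39, 28.66). Then |LB| = |B − L| = 32.07.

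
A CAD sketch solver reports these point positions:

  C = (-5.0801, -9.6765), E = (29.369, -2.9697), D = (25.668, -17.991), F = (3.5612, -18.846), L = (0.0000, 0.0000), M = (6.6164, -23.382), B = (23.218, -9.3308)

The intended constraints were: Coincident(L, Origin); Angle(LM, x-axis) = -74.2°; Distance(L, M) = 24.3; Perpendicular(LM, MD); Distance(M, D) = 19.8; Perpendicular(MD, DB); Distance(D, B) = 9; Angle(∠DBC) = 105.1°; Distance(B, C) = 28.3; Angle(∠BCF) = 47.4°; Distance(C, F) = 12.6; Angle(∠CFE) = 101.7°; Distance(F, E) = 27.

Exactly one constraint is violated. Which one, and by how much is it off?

Distance(F, E) = 27 — off by 3.30.

L = (0.00, 0.00) ✓; LM at -74.20° ✓; |LM| = 24.30 ✓; ∠(LM, MD) = 90.00° ✓; |MD| = 19.80 ✓; ∠(MD, DB) = 90.00° ✓; |DB| = 9.000 ✓; ∠DBC = 105.1° ✓; |BC| = 28.30 ✓; ∠BCF = 47.40° ✓; |CF| = 12.60 ✓; ∠CFE = 101.7° ✓; |FE| = 30.30 ✗.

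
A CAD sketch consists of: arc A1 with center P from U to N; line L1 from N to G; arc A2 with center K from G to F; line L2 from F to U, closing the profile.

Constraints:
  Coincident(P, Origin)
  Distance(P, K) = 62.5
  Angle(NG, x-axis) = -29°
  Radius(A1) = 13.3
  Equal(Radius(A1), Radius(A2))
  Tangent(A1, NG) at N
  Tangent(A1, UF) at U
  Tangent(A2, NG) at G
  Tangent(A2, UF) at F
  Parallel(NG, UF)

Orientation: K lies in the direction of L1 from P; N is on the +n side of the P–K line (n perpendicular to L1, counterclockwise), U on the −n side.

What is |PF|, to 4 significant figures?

63.90

The slot axis is L1's direction at -29.0°, so u = (cos -29.0°, sin -29.0°) = (0.8746, -0.4848) and n = (−sin -29.0°, cos -29.0°) = (0.4848, 0.8746). P is at the origin and K lies 62.5 along u from P, so K = 62.5·u = (54.66, -30.30). Tangency of A1 to both parallel lines with radius 13.3 puts N and U at P ± 13.3·n: N = (6.448, 11.63), U = (-6.448, -11.63). Equal radii place G and F the same way about K: G = K + 13.3·n = (61.11, -18.67), F = K − 13.3·n = (48.22, -41.93). Then |PF| = |F − P| = 63.90.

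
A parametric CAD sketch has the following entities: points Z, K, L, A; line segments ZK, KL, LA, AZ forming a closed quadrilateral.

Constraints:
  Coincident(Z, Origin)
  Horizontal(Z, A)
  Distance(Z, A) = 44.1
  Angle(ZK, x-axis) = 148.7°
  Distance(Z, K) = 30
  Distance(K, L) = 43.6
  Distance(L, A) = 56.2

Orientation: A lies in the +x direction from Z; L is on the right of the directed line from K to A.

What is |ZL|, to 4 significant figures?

24.72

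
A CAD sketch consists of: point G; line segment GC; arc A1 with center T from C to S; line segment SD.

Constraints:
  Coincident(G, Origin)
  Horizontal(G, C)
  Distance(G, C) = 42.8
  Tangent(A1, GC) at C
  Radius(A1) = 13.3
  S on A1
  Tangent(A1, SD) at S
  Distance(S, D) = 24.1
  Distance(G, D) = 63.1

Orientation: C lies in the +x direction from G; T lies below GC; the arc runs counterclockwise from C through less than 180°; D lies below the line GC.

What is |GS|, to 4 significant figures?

39.51

G is at the origin; G and C share the same y with |GC| = 42.8 and C on the +x side, so C = (42.80, 0.000). The tangent condition forces TC to be normal to GC, so T = C + (0, -13.3) = (42.80, -13.30). Since TS ⟂ SD (tangency), |TD| = √(13.3² + 24.1²) = 27.53 regardless of where S sits on A1. So D lies on both circle(G, 63.1) and circle(T, 27.53); the below-GC intersection is D = (48.64, -40.20). S is the foot of the tangent from D: S = (32.78, -22.05).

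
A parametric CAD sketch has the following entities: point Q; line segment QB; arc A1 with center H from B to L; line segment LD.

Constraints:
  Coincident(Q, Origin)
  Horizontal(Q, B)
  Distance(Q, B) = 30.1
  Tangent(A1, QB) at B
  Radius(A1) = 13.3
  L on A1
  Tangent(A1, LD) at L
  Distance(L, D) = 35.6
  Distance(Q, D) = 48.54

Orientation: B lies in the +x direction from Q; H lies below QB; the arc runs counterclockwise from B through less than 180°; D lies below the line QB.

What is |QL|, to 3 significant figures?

20.5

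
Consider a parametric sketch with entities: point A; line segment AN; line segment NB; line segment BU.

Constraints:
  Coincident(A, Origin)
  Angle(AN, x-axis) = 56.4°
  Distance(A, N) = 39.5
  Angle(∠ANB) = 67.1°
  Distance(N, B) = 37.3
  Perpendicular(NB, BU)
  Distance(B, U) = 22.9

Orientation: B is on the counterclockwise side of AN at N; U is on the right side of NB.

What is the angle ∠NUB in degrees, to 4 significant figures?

58.45°

∠ANB = 67.1°, so NB runs at 56.4° + (180° − 67.1°) = 169.3° from the x-axis; with |NB| = 37.3, B = N + 37.3·(cos 169.3°, sin 169.3°) = (-14.79, 39.83). NB is perpendicular to BU; with |BU| = 22.9 on the right of NB, U = B + 22.9·(0.1857, 0.9826) = (-10.54, 62.33). Then cos ∠NUB = UN·UB / (|UN||UB|), giving 58.45°.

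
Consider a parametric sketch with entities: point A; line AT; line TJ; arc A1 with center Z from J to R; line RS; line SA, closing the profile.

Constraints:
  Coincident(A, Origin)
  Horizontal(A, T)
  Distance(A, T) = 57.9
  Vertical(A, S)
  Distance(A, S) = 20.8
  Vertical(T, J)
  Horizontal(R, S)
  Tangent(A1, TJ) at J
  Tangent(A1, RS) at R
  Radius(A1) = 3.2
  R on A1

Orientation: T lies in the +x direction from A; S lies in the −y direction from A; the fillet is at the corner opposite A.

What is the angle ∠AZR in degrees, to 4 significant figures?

107.8°

A is at the origin; AT is horizontal with |AT| = 57.9 and T on the +x side, so T = (57.90, 0.000). A and S share the same x with |AS| = 20.8 and S on the −y side, so S = (0.000, -20.80). The virtual corner opposite A is at (57.90, -20.80). Tangency of A1 to TJ means the radius ZJ is perpendicular to TJ and since A1 is tangent to RS there, ZR ⟂ RS, with radius 3.2, so the center Z sits 3.2 in from both sides at Z = (54.70, -17.60). That places the tangent points at J = (57.90, -17.60) on TJ and R = (54.70, -20.80) on RS. Then cos ∠AZR = ZA·ZR / (|ZA||ZR|), giving 107.8°.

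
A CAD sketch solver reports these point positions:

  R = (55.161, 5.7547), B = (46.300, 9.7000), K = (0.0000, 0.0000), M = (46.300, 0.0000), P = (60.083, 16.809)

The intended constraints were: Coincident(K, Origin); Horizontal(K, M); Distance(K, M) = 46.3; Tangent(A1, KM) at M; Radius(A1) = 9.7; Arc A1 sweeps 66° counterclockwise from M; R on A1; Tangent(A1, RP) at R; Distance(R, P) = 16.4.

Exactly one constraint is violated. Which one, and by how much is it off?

Distance(R, P) = 16.4 — off by 4.30.

K = (0.00, 0.00) ✓; K.y = 0.00, M.y = 0.00 ✓; |KM| = 46.30 ✓; ∠(BM, MK) = 90.00° ✓; |BM| = 9.700 ✓; bearing(B→R) − bearing(B→M) = 66.00° ✓; |BR| = 9.700 ✓; ∠(BR, RP) = 90.00° ✓; |RP| = 12.10 ✗.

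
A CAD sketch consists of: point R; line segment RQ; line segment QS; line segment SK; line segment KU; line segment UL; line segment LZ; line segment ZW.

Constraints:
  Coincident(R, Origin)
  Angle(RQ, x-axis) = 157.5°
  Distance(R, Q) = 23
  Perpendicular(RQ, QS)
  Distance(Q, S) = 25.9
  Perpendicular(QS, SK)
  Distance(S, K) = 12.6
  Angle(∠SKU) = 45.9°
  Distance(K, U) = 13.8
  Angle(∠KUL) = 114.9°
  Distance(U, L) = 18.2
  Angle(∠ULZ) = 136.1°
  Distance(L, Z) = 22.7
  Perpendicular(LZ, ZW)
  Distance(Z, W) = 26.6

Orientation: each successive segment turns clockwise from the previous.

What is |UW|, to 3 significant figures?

38.4

∠ULZ = 136.1° gives LZ at 94.4° from the x-axis; with |LZ| = 22.7, Z = (-27.7, 57.2). The perpendicularity gives ZW at right angles to LZ, so ZW runs at 4.40°; with |ZW| = 26.6, W = (-1.17, 59.2). Then |UW| = |W − U| = 38.4.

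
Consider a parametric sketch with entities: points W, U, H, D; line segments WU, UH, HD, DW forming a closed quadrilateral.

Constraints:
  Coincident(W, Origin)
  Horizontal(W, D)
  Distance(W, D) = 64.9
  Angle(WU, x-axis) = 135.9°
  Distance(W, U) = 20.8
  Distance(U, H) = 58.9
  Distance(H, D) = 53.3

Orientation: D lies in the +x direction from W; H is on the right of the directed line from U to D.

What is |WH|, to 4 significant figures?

38.35

W is at the origin; W and D share the same y with |WD| = 64.9 and D in +x, so D = (64.9, 0). WU runs at 135.9° with |WU| = 20.8, so U = (-14.94, 14.47). H is determined by |UH| = 58.9 and |HD| = 53.3 together: it lies at the intersection of circle(U, 58.9) and circle(D, 53.3). With |UD| = 81.14, the foot of the radical line on UD is 44.44 from U and the perpendicular offset is √(58.9² − 44.44²) = 38.65. Taking the right-of-UD solution: H = (21.90, -31.49).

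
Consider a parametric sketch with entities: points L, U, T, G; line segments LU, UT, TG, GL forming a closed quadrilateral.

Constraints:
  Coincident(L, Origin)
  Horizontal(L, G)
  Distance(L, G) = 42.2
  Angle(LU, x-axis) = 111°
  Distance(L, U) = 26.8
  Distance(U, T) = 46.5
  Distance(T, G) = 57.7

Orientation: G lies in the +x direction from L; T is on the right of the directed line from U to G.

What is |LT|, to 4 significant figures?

24.27

Checks: |UT| = 46.50 ✓; |TG| = 57.70 ✓.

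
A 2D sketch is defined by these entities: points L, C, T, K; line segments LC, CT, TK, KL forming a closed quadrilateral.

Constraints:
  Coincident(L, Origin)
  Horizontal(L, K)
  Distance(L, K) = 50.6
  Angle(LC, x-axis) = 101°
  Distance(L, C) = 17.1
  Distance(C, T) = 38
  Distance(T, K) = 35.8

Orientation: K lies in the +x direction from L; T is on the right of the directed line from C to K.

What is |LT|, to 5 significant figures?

23.235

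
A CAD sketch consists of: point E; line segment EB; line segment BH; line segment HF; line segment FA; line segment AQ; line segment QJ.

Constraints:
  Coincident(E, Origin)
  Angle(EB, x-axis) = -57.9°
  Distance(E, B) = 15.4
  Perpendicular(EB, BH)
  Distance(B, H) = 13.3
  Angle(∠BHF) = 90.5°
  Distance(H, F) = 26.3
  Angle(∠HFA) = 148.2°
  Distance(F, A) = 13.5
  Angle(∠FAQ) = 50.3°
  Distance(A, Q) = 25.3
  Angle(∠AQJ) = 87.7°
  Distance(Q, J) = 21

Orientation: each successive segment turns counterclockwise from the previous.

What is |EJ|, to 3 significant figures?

19.9

E is at the origin; EB runs at -57.9° with length 15.4, so B = (8.18, -13.0). The perpendicularity gives BH at right angles to EB, so BH runs at 32.1°; with |BH| = 13.3, H = (19.5, -5.98). ∠BHF = 90.5° gives HF at 122° from the x-axis; with |HF| = 26.3, F = (5.67, 16.4). ∠HFA = 148.2° gives FA at 153° from the x-axis; with |FA| = 13.5, A = (-6.40, 22.5). ∠FAQ = 50.3° gives AQ at -76.9° from the x-axis; with |AQ| = 25.3, Q = (-0.667, -2.17). ∠AQJ = 87.7° gives QJ at 15.4° from the x-axis; with |QJ| = 21.0, J = (19.6, 3.40). Then |EJ| = |J − E| = 19.9.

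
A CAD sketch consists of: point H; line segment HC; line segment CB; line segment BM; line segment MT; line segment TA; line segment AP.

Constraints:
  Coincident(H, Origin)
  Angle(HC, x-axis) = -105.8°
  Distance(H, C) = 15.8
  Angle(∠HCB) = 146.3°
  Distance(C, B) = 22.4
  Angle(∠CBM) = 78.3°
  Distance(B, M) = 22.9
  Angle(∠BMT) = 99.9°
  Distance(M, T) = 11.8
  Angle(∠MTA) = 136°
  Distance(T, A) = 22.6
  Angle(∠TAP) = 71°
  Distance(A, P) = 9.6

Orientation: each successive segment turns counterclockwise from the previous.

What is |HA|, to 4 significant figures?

4.442

H is at the origin; HC runs at -105.8° with length 15.8, so C = (-4.302, -15.20). ∠HCB = 146.3° gives CB at -72.10° from the x-axis; with |CB| = 22.4, B = (2.583, -36.52). ∠CBM = 78.3° gives BM at 29.60° from the x-axis; with |BM| = 22.9, M = (22.49, -25.21). ∠BMT = 99.9° gives MT at 109.7° from the x-axis; with |MT| = 11.8, T = (18.52, -14.10). ∠MTA = 136.0° gives TA at 153.7° from the x-axis; with |TA| = 22.6, A = (-1.744, -4.085). Then |HA| = |A − H| = 4.442.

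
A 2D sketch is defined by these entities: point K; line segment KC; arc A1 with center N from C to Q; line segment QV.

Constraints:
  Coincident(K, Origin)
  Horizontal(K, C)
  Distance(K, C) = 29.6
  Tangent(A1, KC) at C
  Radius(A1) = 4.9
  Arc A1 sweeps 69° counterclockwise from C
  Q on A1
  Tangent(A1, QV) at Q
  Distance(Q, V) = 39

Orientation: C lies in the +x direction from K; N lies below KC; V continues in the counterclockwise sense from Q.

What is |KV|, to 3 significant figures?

41.1

K is at the origin; KC is horizontal with |KC| = 29.6 and C on the +x side, so C = (29.6, 0.00). A1 meets KC tangentially, so NC is at right angles to KC, so N = C + (0, -4.9) = (29.6, -4.90). On A1, C sits at bearing 90° from N; a 69° counterclockwise sweep puts Q at bearing 159°, so Q = N + 4.9·(cos 159°, sin 159°) = (25.0, -3.14). Since A1 is tangent to QV there, NQ ⟂ QV, so QV runs along (−sin 159°, cos 159°); with |QV| = 39.0, V = (11.0, -39.6). Then |KV| = |V − K| = 41.1.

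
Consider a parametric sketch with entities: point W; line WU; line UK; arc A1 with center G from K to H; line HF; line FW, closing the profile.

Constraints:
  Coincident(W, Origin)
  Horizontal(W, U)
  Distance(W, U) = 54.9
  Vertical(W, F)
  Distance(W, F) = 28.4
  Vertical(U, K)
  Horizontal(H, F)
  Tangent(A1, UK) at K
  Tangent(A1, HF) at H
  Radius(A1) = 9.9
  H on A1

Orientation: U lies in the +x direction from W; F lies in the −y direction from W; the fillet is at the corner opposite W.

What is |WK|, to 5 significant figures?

57.933

W is at the origin; WU is horizontal with |WU| = 54.9 and U on the +x side, so U = (54.900, 0.0000). WF is vertical with |WF| = 28.4 and F on the −y side, so F = (0.0000, -28.400). The virtual corner opposite W is at (54.900, -28.400). The tangent condition forces GK to be normal to UK and the tangent condition forces GH to be normal to HF, with radius 9.9, so the center G sits 9.9 in from both sides at G = (45.000, -18.500). That places the tangent points at K = (54.900, -18.500) on UK and H = (45.000, -28.400) on HF. Then |WK| = |K − W| = 57.933.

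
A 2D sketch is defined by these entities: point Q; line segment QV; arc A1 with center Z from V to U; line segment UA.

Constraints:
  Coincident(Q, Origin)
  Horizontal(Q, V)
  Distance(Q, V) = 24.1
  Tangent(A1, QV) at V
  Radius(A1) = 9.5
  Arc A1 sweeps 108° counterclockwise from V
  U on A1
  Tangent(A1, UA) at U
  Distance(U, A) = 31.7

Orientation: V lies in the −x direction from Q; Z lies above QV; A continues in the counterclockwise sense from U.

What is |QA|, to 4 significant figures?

49.31

Q is at the origin; QV is horizontal with |QV| = 24.1 and V on the −x side, so V = (-24.10, 0.000). The tangent condition forces ZV to be normal to QV, so Z = V + (0, 9.5) = (-24.10, 9.500). On A1, V sits at bearing -90° from Z; a 108° counterclockwise sweep puts U at bearing 18°, so U = Z + 9.5·(cos 18°, sin 18°) = (-15.06, 12.44). A1 meets UA tangentially, so ZU is at right angles to UA, so UA runs along (−sin 18°, cos 18°); with |UA| = 31.7, A = (-24.86, 42.58). Then |QA| = |A − Q| = 49.31.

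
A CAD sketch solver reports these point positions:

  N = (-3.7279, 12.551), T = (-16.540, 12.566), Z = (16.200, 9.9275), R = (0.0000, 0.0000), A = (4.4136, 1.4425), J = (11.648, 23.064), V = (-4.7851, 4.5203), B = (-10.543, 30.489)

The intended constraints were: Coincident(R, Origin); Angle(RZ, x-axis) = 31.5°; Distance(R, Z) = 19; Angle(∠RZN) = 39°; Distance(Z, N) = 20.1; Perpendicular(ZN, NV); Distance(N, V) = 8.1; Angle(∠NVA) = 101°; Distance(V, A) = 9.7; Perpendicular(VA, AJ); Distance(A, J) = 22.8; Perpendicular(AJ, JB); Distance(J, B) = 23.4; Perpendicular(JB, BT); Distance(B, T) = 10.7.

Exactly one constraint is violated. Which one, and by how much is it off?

Distance(B, T) = 10.7 — off by 8.20.

R = (0.00, 0.00) ✓; RZ at 31.50° ✓; |RZ| = 19.00 ✓; ∠RZN = 39.00° ✓; |ZN| = 20.10 ✓; ∠(ZN, NV) = 90.00° ✓; |NV| = 8.100 ✓; ∠NVA = 101.0° ✓; |VA| = 9.700 ✓; ∠(VA, AJ) = 90.00° ✓; |AJ| = 22.80 ✓; ∠(AJ, JB) = 90.00° ✓; |JB| = 23.40 ✓; ∠(JB, BT) = 90.00° ✓; |BT| = 18.90 ✗.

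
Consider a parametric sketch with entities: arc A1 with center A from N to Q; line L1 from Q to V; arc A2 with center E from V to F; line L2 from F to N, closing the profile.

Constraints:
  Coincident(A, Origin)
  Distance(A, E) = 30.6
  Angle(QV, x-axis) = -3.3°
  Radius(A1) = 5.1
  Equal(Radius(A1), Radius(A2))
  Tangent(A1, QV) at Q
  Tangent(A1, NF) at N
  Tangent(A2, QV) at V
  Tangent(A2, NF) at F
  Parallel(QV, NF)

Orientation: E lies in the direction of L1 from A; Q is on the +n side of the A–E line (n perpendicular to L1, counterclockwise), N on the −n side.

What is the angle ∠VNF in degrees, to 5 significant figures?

18.435°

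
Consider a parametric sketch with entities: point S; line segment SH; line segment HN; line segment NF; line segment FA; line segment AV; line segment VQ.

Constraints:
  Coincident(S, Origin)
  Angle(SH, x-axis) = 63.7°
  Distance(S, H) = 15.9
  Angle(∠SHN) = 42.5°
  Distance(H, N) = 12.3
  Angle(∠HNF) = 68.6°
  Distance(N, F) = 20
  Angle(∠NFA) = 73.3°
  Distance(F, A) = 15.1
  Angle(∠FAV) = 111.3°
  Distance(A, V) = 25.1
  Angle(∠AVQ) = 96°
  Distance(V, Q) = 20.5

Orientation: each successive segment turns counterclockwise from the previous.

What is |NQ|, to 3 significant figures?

13.6

S is at the origin; SH runs at 63.7° with length 15.9, so H = (7.04, 14.3). ∠SHN = 42.5° gives HN at -159° from the x-axis; with |HN| = 12.3, N = (-4.42, 9.81). ∠HNF = 68.6° gives NF at -47.4° from the x-axis; with |NF| = 20.0, F = (9.11, -4.92). ∠NFA = 73.3° gives FA at 59.3° from the x-axis; with |FA| = 15.1, A = (16.8, 8.07). ∠FAV = 111.3° gives AV at 128° from the x-axis; with |AV| = 25.1, V = (1.37, 27.8). ∠AVQ = 96.0° gives VQ at -148° from the x-axis; with |VQ| = 20.5, Q = (-16.0, 17.0). Then |NQ| = |Q − N| = 13.6.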